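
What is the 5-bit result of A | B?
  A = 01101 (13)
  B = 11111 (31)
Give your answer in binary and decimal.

Apply | to each column (1 where either bit is 1):
  01101
| 11111
-------
  11111

Answer: 11111 (31)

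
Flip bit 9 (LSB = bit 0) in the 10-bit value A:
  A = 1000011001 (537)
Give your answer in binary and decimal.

Mask = 1 << 9 = 1000000000
Bit 9 of A is 1; XOR with the mask flips it to 0.
  1000011001
^ 1000000000
------------
  0000011001

Answer: 0000011001 (25)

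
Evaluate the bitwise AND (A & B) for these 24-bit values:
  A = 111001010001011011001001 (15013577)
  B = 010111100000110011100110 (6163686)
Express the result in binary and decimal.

Apply & to each column (1 only where both bits are 1):
  111001010001011011001001
& 010111100000110011100110
--------------------------
  010001000000010011000000

Answer: 010001000000010011000000 (4457664)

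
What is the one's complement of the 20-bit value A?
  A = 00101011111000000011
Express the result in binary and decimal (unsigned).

Flip each bit (0->1, 1->0):
  00101011111000000011
  11010100000111111100

Answer: 11010100000111111100 (868860)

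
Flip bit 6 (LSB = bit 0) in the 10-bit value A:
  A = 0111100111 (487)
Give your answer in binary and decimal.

Mask = 1 << 6 = 0001000000
Bit 6 of A is 1; XOR with the mask flips it to 0.
  0111100111
^ 0001000000
------------
  0110100111

Answer: 0110100111 (423)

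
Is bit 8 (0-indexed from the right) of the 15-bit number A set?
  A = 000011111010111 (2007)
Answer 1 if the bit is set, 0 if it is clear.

Bit 8 is the 9th from the right.
  000011111010111
        ^
That bit is 1.

Answer: 1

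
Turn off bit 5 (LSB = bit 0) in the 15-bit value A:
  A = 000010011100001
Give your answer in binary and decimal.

Mask = ~(1 << 5) = 111111111011111
Bit 5 of A is 1, so AND-ing with the mask clears it to 0.
  000010011100001
& 111111111011111
-----------------
  000010011000001

Answer: 000010011000001 (1217)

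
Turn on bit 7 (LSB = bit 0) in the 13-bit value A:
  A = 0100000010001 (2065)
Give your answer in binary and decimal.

Mask = 1 << 7 = 0000010000000
Bit 7 of A is 0, so OR-ing with the mask flips it to 1.
  0100000010001
| 0000010000000
---------------
  0100010010001

Answer: 0100010010001 (2193)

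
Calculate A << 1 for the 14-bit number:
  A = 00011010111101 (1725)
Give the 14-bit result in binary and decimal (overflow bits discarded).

Shift left by 1: drop the top 1 bit(s), append 1 zero(s) on the right.
  00011010111101  ->  discard [0], keep [0011010111101], append 0
= 00110101111010

Answer: 00110101111010 (3450)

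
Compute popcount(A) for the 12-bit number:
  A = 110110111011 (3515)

110110111011
1-bits at positions (from bit 0 = LSB): 0, 1, 3, 4, 5, 7, 8, 10, 11
Count = 9

Answer: 9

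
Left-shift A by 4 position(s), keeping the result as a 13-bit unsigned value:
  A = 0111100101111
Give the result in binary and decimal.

Shift left by 4: drop the top 4 bit(s), append 4 zero(s) on the right.
  0111100101111  ->  discard [0111], keep [100101111], append 0000
= 1001011110000

Answer: 1001011110000 (4848)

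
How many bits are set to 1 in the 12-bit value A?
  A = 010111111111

010111111111
1-bits at positions (from bit 0 = LSB): 0, 1, 2, 3, 4, 5, 6, 7, 8, 10
Count = 10

Answer: 10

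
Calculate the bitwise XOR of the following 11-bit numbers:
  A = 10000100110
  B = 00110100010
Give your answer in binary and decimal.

Apply ^ to each column (1 where bits differ):
  10000100110
^ 00110100010
-------------
  10110000100

Answer: 10110000100 (1412)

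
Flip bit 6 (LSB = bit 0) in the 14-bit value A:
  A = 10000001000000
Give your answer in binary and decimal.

Mask = 1 << 6 = 00000001000000
Bit 6 of A is 1; XOR with the mask flips it to 0.
  10000001000000
^ 00000001000000
----------------
  10000000000000

Answer: 10000000000000 (8192)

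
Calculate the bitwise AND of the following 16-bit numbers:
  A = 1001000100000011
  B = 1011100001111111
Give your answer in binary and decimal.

Apply & to each column (1 only where both bits are 1):
  1001000100000011
& 1011100001111111
------------------
  1001000000000011

Answer: 1001000000000011 (36867)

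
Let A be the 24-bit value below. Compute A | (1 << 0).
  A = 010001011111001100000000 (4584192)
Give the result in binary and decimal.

Mask = 1 << 0 = 000000000000000000000001
Bit 0 of A is 0, so OR-ing with the mask flips it to 1.
  010001011111001100000000
| 000000000000000000000001
--------------------------
  010001011111001100000001

Answer: 010001011111001100000001 (4584193)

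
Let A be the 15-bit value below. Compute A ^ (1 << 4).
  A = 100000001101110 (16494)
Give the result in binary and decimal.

Mask = 1 << 4 = 000000000010000
Bit 4 of A is 0; XOR with the mask flips it to 1.
  100000001101110
^ 000000000010000
-----------------
  100000001111110

Answer: 100000001111110 (16510)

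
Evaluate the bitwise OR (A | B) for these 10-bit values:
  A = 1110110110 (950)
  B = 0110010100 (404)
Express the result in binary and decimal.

Apply | to each column (1 where either bit is 1):
  1110110110
| 0110010100
------------
  1110110110

Answer: 1110110110 (950)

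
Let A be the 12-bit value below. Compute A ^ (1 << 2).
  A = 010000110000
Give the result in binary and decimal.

Mask = 1 << 2 = 000000000100
Bit 2 of A is 0; XOR with the mask flips it to 1.
  010000110000
^ 000000000100
--------------
  010000110100

Answer: 010000110100 (1076)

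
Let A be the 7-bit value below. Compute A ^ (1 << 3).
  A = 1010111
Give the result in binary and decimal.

Mask = 1 << 3 = 0001000
Bit 3 of A is 0; XOR with the mask flips it to 1.
  1010111
^ 0001000
---------
  1011111

Answer: 1011111 (95)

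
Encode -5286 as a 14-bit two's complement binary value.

1. Binary of +5286:  01010010100110
2. Invert bits:     10101101011001
3. Add 1:           10101101011010

Answer: 10101101011010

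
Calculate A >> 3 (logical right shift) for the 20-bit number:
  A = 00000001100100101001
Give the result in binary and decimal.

Logical shift right by 3: drop the bottom 3 bit(s), prepend 3 zero(s) on the left.
  00000001100100101001  ->  keep [00000001100100101], discard [001], prepend 000
= 00000000001100100101

Answer: 00000000001100100101 (805)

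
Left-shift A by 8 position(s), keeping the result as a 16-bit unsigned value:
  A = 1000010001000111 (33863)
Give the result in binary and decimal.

Shift left by 8: drop the top 8 bit(s), append 8 zero(s) on the right.
  1000010001000111  ->  discard [10000100], keep [01000111], append 00000000
= 0100011100000000

Answer: 0100011100000000 (18176)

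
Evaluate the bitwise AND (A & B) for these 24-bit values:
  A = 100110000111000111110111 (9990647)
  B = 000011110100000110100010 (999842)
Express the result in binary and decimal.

Apply & to each column (1 only where both bits are 1):
  100110000111000111110111
& 000011110100000110100010
--------------------------
  000010000100000110100010

Answer: 000010000100000110100010 (541090)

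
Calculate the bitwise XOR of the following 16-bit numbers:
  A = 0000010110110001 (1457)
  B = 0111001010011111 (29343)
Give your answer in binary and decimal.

Apply ^ to each column (1 where bits differ):
  0000010110110001
^ 0111001010011111
------------------
  0111011100101110

Answer: 0111011100101110 (30510)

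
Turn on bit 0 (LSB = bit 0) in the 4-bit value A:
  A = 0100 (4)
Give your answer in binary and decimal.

Mask = 1 << 0 = 0001
Bit 0 of A is 0, so OR-ing with the mask flips it to 1.
  0100
| 0001
------
  0101

Answer: 0101 (5)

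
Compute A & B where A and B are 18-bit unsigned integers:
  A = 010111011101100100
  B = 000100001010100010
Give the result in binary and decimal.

Apply & to each column (1 only where both bits are 1):
  010111011101100100
& 000100001010100010
--------------------
  000100001000100000

Answer: 000100001000100000 (16928)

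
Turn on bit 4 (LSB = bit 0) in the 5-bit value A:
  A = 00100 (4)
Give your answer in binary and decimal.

Mask = 1 << 4 = 10000
Bit 4 of A is 0, so OR-ing with the mask flips it to 1.
  00100
| 10000
-------
  10100

Answer: 10100 (20)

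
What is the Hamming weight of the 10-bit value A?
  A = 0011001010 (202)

0011001010
1-bits at positions (from bit 0 = LSB): 1, 3, 6, 7
Count = 4

Answer: 4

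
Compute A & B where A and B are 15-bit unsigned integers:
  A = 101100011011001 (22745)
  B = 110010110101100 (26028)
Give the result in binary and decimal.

Apply & to each column (1 only where both bits are 1):
  101100011011001
& 110010110101100
-----------------
  100000010001000

Answer: 100000010001000 (16520)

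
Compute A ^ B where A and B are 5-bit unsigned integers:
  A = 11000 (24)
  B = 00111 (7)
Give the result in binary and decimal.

Apply ^ to each column (1 where bits differ):
  11000
^ 00111
-------
  11111

Answer: 11111 (31)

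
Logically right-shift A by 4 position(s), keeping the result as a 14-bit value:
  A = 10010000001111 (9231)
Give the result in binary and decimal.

Logical shift right by 4: drop the bottom 4 bit(s), prepend 4 zero(s) on the left.
  10010000001111  ->  keep [1001000000], discard [1111], prepend 0000
= 00001001000000

Answer: 00001001000000 (576)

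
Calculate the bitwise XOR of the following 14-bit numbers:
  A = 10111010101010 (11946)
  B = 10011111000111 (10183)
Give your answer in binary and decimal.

Apply ^ to each column (1 where bits differ):
  10111010101010
^ 10011111000111
----------------
  00100101101101

Answer: 00100101101101 (2413)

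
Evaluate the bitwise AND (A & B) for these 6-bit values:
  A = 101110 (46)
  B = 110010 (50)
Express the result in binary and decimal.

Apply & to each column (1 only where both bits are 1):
  101110
& 110010
--------
  100010

Answer: 100010 (34)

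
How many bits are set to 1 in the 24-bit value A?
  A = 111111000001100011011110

111111000001100011011110
1-bits at positions (from bit 0 = LSB): 1, 2, 3, 4, 6, 7, 11, 12, 18, 19, 20, 21, 22, 23
Count = 14

Answer: 14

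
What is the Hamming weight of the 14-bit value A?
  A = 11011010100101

11011010100101
1-bits at positions (from bit 0 = LSB): 0, 2, 5, 7, 9, 10, 12, 13
Count = 8

Answer: 8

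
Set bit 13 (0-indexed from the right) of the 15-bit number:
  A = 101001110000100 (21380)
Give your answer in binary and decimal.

Mask = 1 << 13 = 010000000000000
Bit 13 of A is 0, so OR-ing with the mask flips it to 1.
  101001110000100
| 010000000000000
-----------------
  111001110000100

Answer: 111001110000100 (29572)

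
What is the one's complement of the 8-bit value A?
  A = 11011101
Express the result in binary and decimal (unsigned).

Flip each bit (0->1, 1->0):
  11011101
  00100010

Answer: 00100010 (34)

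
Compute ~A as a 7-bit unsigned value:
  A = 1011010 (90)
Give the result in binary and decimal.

Flip each bit (0->1, 1->0):
  1011010
  0100101

Answer: 0100101 (37)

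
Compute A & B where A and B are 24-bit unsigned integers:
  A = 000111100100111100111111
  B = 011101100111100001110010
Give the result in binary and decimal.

Apply & to each column (1 only where both bits are 1):
  000111100100111100111111
& 011101100111100001110010
--------------------------
  000101100100100000110010

Answer: 000101100100100000110010 (1460274)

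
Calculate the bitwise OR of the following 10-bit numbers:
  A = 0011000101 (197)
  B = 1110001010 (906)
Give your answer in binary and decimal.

Apply | to each column (1 where either bit is 1):
  0011000101
| 1110001010
------------
  1111001111

Answer: 1111001111 (975)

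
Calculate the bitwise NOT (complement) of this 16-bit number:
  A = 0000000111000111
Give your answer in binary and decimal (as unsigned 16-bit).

Flip each bit (0->1, 1->0):
  0000000111000111
  1111111000111000

Answer: 1111111000111000 (65080)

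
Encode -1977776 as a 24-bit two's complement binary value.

1. Binary of +1977776:  000111100010110110110000
2. Invert bits:     111000011101001001001111
3. Add 1:           111000011101001001010000

Answer: 111000011101001001010000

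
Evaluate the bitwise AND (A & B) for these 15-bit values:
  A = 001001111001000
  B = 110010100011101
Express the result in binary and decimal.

Apply & to each column (1 only where both bits are 1):
  001001111001000
& 110010100011101
-----------------
  000000100001000

Answer: 000000100001000 (264)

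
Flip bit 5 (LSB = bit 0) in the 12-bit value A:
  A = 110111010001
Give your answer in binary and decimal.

Mask = 1 << 5 = 000000100000
Bit 5 of A is 0; XOR with the mask flips it to 1.
  110111010001
^ 000000100000
--------------
  110111110001

Answer: 110111110001 (3569)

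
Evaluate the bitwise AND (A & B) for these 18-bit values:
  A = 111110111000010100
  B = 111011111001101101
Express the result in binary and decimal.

Apply & to each column (1 only where both bits are 1):
  111110111000010100
& 111011111001101101
--------------------
  111010111000000100

Answer: 111010111000000100 (241156)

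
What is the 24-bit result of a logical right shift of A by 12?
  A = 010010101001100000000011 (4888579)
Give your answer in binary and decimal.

Logical shift right by 12: drop the bottom 12 bit(s), prepend 12 zero(s) on the left.
  010010101001100000000011  ->  keep [010010101001], discard [100000000011], prepend 000000000000
= 000000000000010010101001

Answer: 000000000000010010101001 (1193)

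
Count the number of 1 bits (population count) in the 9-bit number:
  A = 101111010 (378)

101111010
1-bits at positions (from bit 0 = LSB): 1, 3, 4, 5, 6, 8
Count = 6

Answer: 6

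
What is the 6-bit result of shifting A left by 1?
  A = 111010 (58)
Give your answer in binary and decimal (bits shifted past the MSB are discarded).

Shift left by 1: drop the top 1 bit(s), append 1 zero(s) on the right.
  111010  ->  discard [1], keep [11010], append 0
= 110100

Answer: 110100 (52)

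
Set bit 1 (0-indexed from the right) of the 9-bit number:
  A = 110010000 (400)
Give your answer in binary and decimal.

Mask = 1 << 1 = 000000010
Bit 1 of A is 0, so OR-ing with the mask flips it to 1.
  110010000
| 000000010
-----------
  110010010

Answer: 110010010 (402)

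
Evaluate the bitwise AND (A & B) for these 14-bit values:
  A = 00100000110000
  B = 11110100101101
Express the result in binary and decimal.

Apply & to each column (1 only where both bits are 1):
  00100000110000
& 11110100101101
----------------
  00100000100000

Answer: 00100000100000 (2080)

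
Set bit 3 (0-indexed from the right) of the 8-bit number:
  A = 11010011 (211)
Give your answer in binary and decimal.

Mask = 1 << 3 = 00001000
Bit 3 of A is 0, so OR-ing with the mask flips it to 1.
  11010011
| 00001000
----------
  11011011

Answer: 11011011 (219)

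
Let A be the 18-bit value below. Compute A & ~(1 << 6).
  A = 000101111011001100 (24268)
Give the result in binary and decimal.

Mask = ~(1 << 6) = 111111111110111111
Bit 6 of A is 1, so AND-ing with the mask clears it to 0.
  000101111011001100
& 111111111110111111
--------------------
  000101111010001100

Answer: 000101111010001100 (24204)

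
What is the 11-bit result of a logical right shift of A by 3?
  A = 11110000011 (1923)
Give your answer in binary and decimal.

Logical shift right by 3: drop the bottom 3 bit(s), prepend 3 zero(s) on the left.
  11110000011  ->  keep [11110000], discard [011], prepend 000
= 00011110000

Answer: 00011110000 (240)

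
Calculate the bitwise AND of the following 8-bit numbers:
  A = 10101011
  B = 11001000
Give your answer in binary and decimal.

Apply & to each column (1 only where both bits are 1):
  10101011
& 11001000
----------
  10001000

Answer: 10001000 (136)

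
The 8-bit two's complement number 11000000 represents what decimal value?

MSB is 1, so the value is negative. Find the magnitude:
1. Invert bits:  00111111
2. Add 1:        01000000  = 64
3. Apply sign:   -64

Answer: -64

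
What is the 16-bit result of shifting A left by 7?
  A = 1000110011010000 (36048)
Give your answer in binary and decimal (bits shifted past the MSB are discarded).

Shift left by 7: drop the top 7 bit(s), append 7 zero(s) on the right.
  1000110011010000  ->  discard [1000110], keep [011010000], append 0000000
= 0110100000000000

Answer: 0110100000000000 (26624)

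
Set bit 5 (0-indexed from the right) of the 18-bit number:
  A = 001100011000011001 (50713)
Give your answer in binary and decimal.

Mask = 1 << 5 = 000000000000100000
Bit 5 of A is 0, so OR-ing with the mask flips it to 1.
  001100011000011001
| 000000000000100000
--------------------
  001100011000111001

Answer: 001100011000111001 (50745)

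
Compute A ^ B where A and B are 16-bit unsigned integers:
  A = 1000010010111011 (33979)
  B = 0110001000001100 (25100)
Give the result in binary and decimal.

Apply ^ to each column (1 where bits differ):
  1000010010111011
^ 0110001000001100
------------------
  1110011010110111

Answer: 1110011010110111 (59063)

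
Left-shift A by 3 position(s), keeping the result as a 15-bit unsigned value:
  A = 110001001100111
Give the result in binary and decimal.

Shift left by 3: drop the top 3 bit(s), append 3 zero(s) on the right.
  110001001100111  ->  discard [110], keep [001001100111], append 000
= 001001100111000

Answer: 001001100111000 (4920)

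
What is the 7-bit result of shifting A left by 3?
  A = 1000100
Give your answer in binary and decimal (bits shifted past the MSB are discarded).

Shift left by 3: drop the top 3 bit(s), append 3 zero(s) on the right.
  1000100  ->  discard [100], keep [0100], append 000
= 0100000

Answer: 0100000 (32)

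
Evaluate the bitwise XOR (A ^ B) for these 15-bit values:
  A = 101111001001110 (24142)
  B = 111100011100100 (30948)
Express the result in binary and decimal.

Apply ^ to each column (1 where bits differ):
  101111001001110
^ 111100011100100
-----------------
  010011010101010

Answer: 010011010101010 (9898)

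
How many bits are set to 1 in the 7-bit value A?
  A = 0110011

0110011
1-bits at positions (from bit 0 = LSB): 0, 1, 4, 5
Count = 4

Answer: 4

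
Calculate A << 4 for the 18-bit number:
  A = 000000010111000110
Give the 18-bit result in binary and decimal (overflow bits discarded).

Shift left by 4: drop the top 4 bit(s), append 4 zero(s) on the right.
  000000010111000110  ->  discard [0000], keep [00010111000110], append 0000
= 000101110001100000

Answer: 000101110001100000 (23648)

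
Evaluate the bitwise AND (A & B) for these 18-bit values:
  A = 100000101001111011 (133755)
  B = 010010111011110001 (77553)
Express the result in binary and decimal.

Apply & to each column (1 only where both bits are 1):
  100000101001111011
& 010010111011110001
--------------------
  000000101001110001

Answer: 000000101001110001 (2673)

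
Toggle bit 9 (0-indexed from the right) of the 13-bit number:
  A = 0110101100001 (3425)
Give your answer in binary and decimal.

Mask = 1 << 9 = 0001000000000
Bit 9 of A is 0; XOR with the mask flips it to 1.
  0110101100001
^ 0001000000000
---------------
  0111101100001

Answer: 0111101100001 (3937)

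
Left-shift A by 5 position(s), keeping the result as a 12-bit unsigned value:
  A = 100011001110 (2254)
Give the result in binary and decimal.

Shift left by 5: drop the top 5 bit(s), append 5 zero(s) on the right.
  100011001110  ->  discard [10001], keep [1001110], append 00000
= 100111000000

Answer: 100111000000 (2496)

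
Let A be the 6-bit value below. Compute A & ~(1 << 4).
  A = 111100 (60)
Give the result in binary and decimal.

Mask = ~(1 << 4) = 101111
Bit 4 of A is 1, so AND-ing with the mask clears it to 0.
  111100
& 101111
--------
  101100

Answer: 101100 (44)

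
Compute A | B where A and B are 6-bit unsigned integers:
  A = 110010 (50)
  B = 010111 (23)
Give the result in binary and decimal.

Apply | to each column (1 where either bit is 1):
  110010
| 010111
--------
  110111

Answer: 110111 (55)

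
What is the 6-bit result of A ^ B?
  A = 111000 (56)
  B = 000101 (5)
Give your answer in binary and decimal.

Apply ^ to each column (1 where bits differ):
  111000
^ 000101
--------
  111101

Answer: 111101 (61)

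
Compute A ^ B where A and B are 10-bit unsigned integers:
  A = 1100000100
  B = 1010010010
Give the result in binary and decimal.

Apply ^ to each column (1 where bits differ):
  1100000100
^ 1010010010
------------
  0110010110

Answer: 0110010110 (406)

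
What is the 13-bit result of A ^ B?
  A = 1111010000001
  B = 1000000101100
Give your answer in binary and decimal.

Apply ^ to each column (1 where bits differ):
  1111010000001
^ 1000000101100
---------------
  0111010101101

Answer: 0111010101101 (3757)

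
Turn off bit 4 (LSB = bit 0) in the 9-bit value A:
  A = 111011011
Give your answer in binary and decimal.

Mask = ~(1 << 4) = 111101111
Bit 4 of A is 1, so AND-ing with the mask clears it to 0.
  111011011
& 111101111
-----------
  111001011

Answer: 111001011 (459)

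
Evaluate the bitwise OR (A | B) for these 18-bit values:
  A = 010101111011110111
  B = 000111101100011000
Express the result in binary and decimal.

Apply | to each column (1 where either bit is 1):
  010101111011110111
| 000111101100011000
--------------------
  010111111111111111

Answer: 010111111111111111 (98303)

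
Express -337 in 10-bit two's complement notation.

1. Binary of +337:  0101010001
2. Invert bits:     1010101110
3. Add 1:           1010101111

Answer: 1010101111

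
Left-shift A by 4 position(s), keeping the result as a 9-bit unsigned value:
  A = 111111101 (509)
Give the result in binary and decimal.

Shift left by 4: drop the top 4 bit(s), append 4 zero(s) on the right.
  111111101  ->  discard [1111], keep [11101], append 0000
= 111010000

Answer: 111010000 (464)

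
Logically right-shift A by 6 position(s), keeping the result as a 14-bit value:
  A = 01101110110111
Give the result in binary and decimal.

Logical shift right by 6: drop the bottom 6 bit(s), prepend 6 zero(s) on the left.
  01101110110111  ->  keep [01101110], discard [110111], prepend 000000
= 00000001101110

Answer: 00000001101110 (110)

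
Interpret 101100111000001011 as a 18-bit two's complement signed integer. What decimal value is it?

MSB is 1, so the value is negative. Find the magnitude:
1. Invert bits:  010011000111110100
2. Add 1:        010011000111110101  = 78325
3. Apply sign:   -78325

Answer: -78325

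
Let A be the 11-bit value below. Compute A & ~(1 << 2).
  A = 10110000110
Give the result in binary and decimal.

Mask = ~(1 << 2) = 11111111011
Bit 2 of A is 1, so AND-ing with the mask clears it to 0.
  10110000110
& 11111111011
-------------
  10110000010

Answer: 10110000010 (1410)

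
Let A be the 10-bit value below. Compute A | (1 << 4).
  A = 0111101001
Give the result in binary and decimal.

Mask = 1 << 4 = 0000010000
Bit 4 of A is 0, so OR-ing with the mask flips it to 1.
  0111101001
| 0000010000
------------
  0111111001

Answer: 0111111001 (505)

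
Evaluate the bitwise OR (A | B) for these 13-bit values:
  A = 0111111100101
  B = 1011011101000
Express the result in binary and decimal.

Apply | to each column (1 where either bit is 1):
  0111111100101
| 1011011101000
---------------
  1111111101101

Answer: 1111111101101 (8173)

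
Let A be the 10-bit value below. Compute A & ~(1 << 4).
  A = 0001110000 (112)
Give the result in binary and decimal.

Mask = ~(1 << 4) = 1111101111
Bit 4 of A is 1, so AND-ing with the mask clears it to 0.
  0001110000
& 1111101111
------------
  0001100000

Answer: 0001100000 (96)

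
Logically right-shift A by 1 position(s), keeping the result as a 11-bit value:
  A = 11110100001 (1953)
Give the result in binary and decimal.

Logical shift right by 1: drop the bottom 1 bit(s), prepend 1 zero(s) on the left.
  11110100001  ->  keep [1111010000], discard [1], prepend 0
= 01111010000

Answer: 01111010000 (976)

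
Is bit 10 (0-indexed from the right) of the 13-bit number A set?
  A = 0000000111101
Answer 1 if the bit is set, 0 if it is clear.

Bit 10 is the 11th from the right.
  0000000111101
    ^
That bit is 0.

Answer: 0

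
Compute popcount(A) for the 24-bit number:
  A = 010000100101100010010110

010000100101100010010110
1-bits at positions (from bit 0 = LSB): 1, 2, 4, 7, 11, 12, 14, 17, 22
Count = 9

Answer: 9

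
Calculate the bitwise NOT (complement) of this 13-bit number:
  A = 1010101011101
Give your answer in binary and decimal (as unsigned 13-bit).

Flip each bit (0->1, 1->0):
  1010101011101
  0101010100010

Answer: 0101010100010 (2722)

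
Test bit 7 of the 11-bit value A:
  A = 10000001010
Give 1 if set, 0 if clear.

Bit 7 is the 8th from the right.
  10000001010
     ^
That bit is 0.

Answer: 0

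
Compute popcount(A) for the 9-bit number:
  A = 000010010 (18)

000010010
1-bits at positions (from bit 0 = LSB): 1, 4
Count = 2

Answer: 2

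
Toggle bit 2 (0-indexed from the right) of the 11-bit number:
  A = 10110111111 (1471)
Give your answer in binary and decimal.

Mask = 1 << 2 = 00000000100
Bit 2 of A is 1; XOR with the mask flips it to 0.
  10110111111
^ 00000000100
-------------
  10110111011

Answer: 10110111011 (1467)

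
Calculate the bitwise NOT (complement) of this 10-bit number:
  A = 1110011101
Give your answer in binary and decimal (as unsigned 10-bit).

Flip each bit (0->1, 1->0):
  1110011101
  0001100010

Answer: 0001100010 (98)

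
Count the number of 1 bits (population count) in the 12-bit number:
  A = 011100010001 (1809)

011100010001
1-bits at positions (from bit 0 = LSB): 0, 4, 8, 9, 10
Count = 5

Answer: 5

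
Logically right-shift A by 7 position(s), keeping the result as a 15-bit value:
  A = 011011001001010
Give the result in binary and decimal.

Logical shift right by 7: drop the bottom 7 bit(s), prepend 7 zero(s) on the left.
  011011001001010  ->  keep [01101100], discard [1001010], prepend 0000000
= 000000001101100

Answer: 000000001101100 (108)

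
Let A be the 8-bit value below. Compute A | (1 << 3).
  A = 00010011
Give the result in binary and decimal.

Mask = 1 << 3 = 00001000
Bit 3 of A is 0, so OR-ing with the mask flips it to 1.
  00010011
| 00001000
----------
  00011011

Answer: 00011011 (27)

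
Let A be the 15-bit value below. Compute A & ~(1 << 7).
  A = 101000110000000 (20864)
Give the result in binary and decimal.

Mask = ~(1 << 7) = 111111101111111
Bit 7 of A is 1, so AND-ing with the mask clears it to 0.
  101000110000000
& 111111101111111
-----------------
  101000100000000

Answer: 101000100000000 (20736)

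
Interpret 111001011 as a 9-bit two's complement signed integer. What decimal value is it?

MSB is 1, so the value is negative. Find the magnitude:
1. Invert bits:  000110100
2. Add 1:        000110101  = 53
3. Apply sign:   -53

Answer: -53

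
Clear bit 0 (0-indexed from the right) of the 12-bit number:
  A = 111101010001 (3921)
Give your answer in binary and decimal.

Mask = ~(1 << 0) = 111111111110
Bit 0 of A is 1, so AND-ing with the mask clears it to 0.
  111101010001
& 111111111110
--------------
  111101010000

Answer: 111101010000 (3920)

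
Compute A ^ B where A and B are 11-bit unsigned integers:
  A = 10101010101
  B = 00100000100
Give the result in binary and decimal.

Apply ^ to each column (1 where bits differ):
  10101010101
^ 00100000100
-------------
  10001010001

Answer: 10001010001 (1105)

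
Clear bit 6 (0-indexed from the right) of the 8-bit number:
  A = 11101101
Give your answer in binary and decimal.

Mask = ~(1 << 6) = 10111111
Bit 6 of A is 1, so AND-ing with the mask clears it to 0.
  11101101
& 10111111
----------
  10101101

Answer: 10101101 (173)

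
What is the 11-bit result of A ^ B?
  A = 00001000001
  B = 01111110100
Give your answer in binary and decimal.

Apply ^ to each column (1 where bits differ):
  00001000001
^ 01111110100
-------------
  01110110101

Answer: 01110110101 (949)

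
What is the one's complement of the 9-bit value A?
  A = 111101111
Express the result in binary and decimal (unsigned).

Flip each bit (0->1, 1->0):
  111101111
  000010000

Answer: 000010000 (16)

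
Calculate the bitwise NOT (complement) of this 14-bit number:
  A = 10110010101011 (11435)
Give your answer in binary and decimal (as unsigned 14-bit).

Flip each bit (0->1, 1->0):
  10110010101011
  01001101010100

Answer: 01001101010100 (4948)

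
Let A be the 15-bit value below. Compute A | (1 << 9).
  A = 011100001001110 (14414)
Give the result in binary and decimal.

Mask = 1 << 9 = 000001000000000
Bit 9 of A is 0, so OR-ing with the mask flips it to 1.
  011100001001110
| 000001000000000
-----------------
  011101001001110

Answer: 011101001001110 (14926)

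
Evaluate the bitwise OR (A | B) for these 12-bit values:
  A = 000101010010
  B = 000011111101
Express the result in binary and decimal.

Apply | to each column (1 where either bit is 1):
  000101010010
| 000011111101
--------------
  000111111111

Answer: 000111111111 (511)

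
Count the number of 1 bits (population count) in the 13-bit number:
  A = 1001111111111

1001111111111
1-bits at positions (from bit 0 = LSB): 0, 1, 2, 3, 4, 5, 6, 7, 8, 9, 12
Count = 11

Answer: 11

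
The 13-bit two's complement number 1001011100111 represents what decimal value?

MSB is 1, so the value is negative. Find the magnitude:
1. Invert bits:  0110100011000
2. Add 1:        0110100011001  = 3353
3. Apply sign:   -3353

Answer: -3353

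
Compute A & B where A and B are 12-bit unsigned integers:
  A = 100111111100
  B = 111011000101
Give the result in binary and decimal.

Apply & to each column (1 only where both bits are 1):
  100111111100
& 111011000101
--------------
  100011000100

Answer: 100011000100 (2244)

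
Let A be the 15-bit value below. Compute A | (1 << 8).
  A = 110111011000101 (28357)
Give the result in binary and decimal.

Mask = 1 << 8 = 000000100000000
Bit 8 of A is 0, so OR-ing with the mask flips it to 1.
  110111011000101
| 000000100000000
-----------------
  110111111000101

Answer: 110111111000101 (28613)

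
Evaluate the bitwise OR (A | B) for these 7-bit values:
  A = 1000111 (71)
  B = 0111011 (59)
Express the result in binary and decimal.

Apply | to each column (1 where either bit is 1):
  1000111
| 0111011
---------
  1111111

Answer: 1111111 (127)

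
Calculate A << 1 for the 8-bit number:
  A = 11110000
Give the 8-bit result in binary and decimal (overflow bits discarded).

Shift left by 1: drop the top 1 bit(s), append 1 zero(s) on the right.
  11110000  ->  discard [1], keep [1110000], append 0
= 11100000

Answer: 11100000 (224)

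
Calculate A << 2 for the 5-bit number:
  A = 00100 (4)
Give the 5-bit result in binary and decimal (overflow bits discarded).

Shift left by 2: drop the top 2 bit(s), append 2 zero(s) on the right.
  00100  ->  discard [00], keep [100], append 00
= 10000

Answer: 10000 (16)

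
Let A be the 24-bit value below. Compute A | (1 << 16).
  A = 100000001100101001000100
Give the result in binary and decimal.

Mask = 1 << 16 = 000000010000000000000000
Bit 16 of A is 0, so OR-ing with the mask flips it to 1.
  100000001100101001000100
| 000000010000000000000000
--------------------------
  100000011100101001000100

Answer: 100000011100101001000100 (8505924)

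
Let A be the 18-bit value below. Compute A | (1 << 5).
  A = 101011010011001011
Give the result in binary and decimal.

Mask = 1 << 5 = 000000000000100000
Bit 5 of A is 0, so OR-ing with the mask flips it to 1.
  101011010011001011
| 000000000000100000
--------------------
  101011010011101011

Answer: 101011010011101011 (177387)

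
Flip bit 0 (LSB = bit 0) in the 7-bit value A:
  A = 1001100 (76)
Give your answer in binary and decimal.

Mask = 1 << 0 = 0000001
Bit 0 of A is 0; XOR with the mask flips it to 1.
  1001100
^ 0000001
---------
  1001101

Answer: 1001101 (77)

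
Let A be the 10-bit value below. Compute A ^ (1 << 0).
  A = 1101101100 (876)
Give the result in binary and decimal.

Mask = 1 << 0 = 0000000001
Bit 0 of A is 0; XOR with the mask flips it to 1.
  1101101100
^ 0000000001
------------
  1101101101

Answer: 1101101101 (877)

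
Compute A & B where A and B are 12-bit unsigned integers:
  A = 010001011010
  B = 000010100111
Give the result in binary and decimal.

Apply & to each column (1 only where both bits are 1):
  010001011010
& 000010100111
--------------
  000000000010

Answer: 000000000010 (2)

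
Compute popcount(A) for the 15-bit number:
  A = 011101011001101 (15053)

011101011001101
1-bits at positions (from bit 0 = LSB): 0, 2, 3, 6, 7, 9, 11, 12, 13
Count = 9

Answer: 9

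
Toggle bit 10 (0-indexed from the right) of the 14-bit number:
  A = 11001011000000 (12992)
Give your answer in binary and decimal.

Mask = 1 << 10 = 00010000000000
Bit 10 of A is 0; XOR with the mask flips it to 1.
  11001011000000
^ 00010000000000
----------------
  11011011000000

Answer: 11011011000000 (14016)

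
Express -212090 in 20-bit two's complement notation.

1. Binary of +212090:  00110011110001111010
2. Invert bits:     11001100001110000101
3. Add 1:           11001100001110000110

Answer: 11001100001110000110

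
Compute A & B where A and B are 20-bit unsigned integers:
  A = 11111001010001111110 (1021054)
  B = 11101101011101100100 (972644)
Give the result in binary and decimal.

Apply & to each column (1 only where both bits are 1):
  11111001010001111110
& 11101101011101100100
----------------------
  11101001010001100100

Answer: 11101001010001100100 (955492)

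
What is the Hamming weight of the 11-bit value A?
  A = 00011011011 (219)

00011011011
1-bits at positions (from bit 0 = LSB): 0, 1, 3, 4, 6, 7
Count = 6

Answer: 6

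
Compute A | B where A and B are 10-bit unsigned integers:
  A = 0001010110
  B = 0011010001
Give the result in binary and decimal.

Apply | to each column (1 where either bit is 1):
  0001010110
| 0011010001
------------
  0011010111

Answer: 0011010111 (215)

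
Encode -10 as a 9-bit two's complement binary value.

1. Binary of +10:  000001010
2. Invert bits:     111110101
3. Add 1:           111110110

Answer: 111110110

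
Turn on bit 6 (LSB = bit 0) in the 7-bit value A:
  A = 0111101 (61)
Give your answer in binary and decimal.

Mask = 1 << 6 = 1000000
Bit 6 of A is 0, so OR-ing with the mask flips it to 1.
  0111101
| 1000000
---------
  1111101

Answer: 1111101 (125)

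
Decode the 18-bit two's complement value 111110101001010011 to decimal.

MSB is 1, so the value is negative. Find the magnitude:
1. Invert bits:  000001010110101100
2. Add 1:        000001010110101101  = 5549
3. Apply sign:   -5549

Answer: -5549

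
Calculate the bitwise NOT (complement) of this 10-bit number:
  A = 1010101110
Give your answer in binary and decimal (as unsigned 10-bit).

Flip each bit (0->1, 1->0):
  1010101110
  0101010001

Answer: 0101010001 (337)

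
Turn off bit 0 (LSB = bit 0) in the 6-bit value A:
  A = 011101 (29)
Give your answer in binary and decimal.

Mask = ~(1 << 0) = 111110
Bit 0 of A is 1, so AND-ing with the mask clears it to 0.
  011101
& 111110
--------
  011100

Answer: 011100 (28)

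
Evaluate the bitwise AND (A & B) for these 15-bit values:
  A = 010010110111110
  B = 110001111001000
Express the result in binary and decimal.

Apply & to each column (1 only where both bits are 1):
  010010110111110
& 110001111001000
-----------------
  010000110001000

Answer: 010000110001000 (8584)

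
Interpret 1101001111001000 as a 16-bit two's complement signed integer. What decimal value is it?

MSB is 1, so the value is negative. Find the magnitude:
1. Invert bits:  0010110000110111
2. Add 1:        0010110000111000  = 11320
3. Apply sign:   -11320

Answer: -11320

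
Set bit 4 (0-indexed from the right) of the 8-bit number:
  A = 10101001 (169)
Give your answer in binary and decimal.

Mask = 1 << 4 = 00010000
Bit 4 of A is 0, so OR-ing with the mask flips it to 1.
  10101001
| 00010000
----------
  10111001

Answer: 10111001 (185)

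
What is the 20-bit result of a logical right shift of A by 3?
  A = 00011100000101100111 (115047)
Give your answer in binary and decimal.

Logical shift right by 3: drop the bottom 3 bit(s), prepend 3 zero(s) on the left.
  00011100000101100111  ->  keep [00011100000101100], discard [111], prepend 000
= 00000011100000101100

Answer: 00000011100000101100 (14380)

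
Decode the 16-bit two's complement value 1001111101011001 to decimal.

MSB is 1, so the value is negative. Find the magnitude:
1. Invert bits:  0110000010100110
2. Add 1:        0110000010100111  = 24743
3. Apply sign:   -24743

Answer: -24743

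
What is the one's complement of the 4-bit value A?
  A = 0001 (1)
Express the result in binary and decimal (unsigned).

Flip each bit (0->1, 1->0):
  0001
  1110

Answer: 1110 (14)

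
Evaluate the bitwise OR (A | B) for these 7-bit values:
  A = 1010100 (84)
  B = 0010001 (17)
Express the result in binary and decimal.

Apply | to each column (1 where either bit is 1):
  1010100
| 0010001
---------
  1010101

Answer: 1010101 (85)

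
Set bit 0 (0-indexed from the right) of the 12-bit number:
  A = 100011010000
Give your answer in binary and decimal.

Mask = 1 << 0 = 000000000001
Bit 0 of A is 0, so OR-ing with the mask flips it to 1.
  100011010000
| 000000000001
--------------
  100011010001

Answer: 100011010001 (2257)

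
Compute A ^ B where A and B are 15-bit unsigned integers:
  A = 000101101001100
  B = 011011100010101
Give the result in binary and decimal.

Apply ^ to each column (1 where bits differ):
  000101101001100
^ 011011100010101
-----------------
  011110001011001

Answer: 011110001011001 (15449)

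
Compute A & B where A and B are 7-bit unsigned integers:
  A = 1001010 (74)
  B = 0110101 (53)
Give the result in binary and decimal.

Apply & to each column (1 only where both bits are 1):
  1001010
& 0110101
---------
  0000000

Answer: 0000000 (0)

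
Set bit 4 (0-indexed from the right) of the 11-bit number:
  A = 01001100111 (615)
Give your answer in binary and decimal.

Mask = 1 << 4 = 00000010000
Bit 4 of A is 0, so OR-ing with the mask flips it to 1.
  01001100111
| 00000010000
-------------
  01001110111

Answer: 01001110111 (631)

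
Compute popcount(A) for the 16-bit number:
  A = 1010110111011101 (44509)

1010110111011101
1-bits at positions (from bit 0 = LSB): 0, 2, 3, 4, 6, 7, 8, 10, 11, 13, 15
Count = 11

Answer: 11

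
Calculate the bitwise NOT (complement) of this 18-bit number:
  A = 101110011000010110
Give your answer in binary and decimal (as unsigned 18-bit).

Flip each bit (0->1, 1->0):
  101110011000010110
  010001100111101001

Answer: 010001100111101001 (72169)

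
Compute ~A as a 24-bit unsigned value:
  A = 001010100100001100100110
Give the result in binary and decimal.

Flip each bit (0->1, 1->0):
  001010100100001100100110
  110101011011110011011001

Answer: 110101011011110011011001 (14007513)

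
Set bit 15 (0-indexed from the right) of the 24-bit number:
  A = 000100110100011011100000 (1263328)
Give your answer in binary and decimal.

Mask = 1 << 15 = 000000001000000000000000
Bit 15 of A is 0, so OR-ing with the mask flips it to 1.
  000100110100011011100000
| 000000001000000000000000
--------------------------
  000100111100011011100000

Answer: 000100111100011011100000 (1296096)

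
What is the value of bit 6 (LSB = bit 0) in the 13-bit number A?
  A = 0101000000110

Bit 6 is the 7th from the right.
  0101000000110
        ^
That bit is 0.

Answer: 0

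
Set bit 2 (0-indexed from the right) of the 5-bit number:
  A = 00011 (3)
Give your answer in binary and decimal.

Mask = 1 << 2 = 00100
Bit 2 of A is 0, so OR-ing with the mask flips it to 1.
  00011
| 00100
-------
  00111

Answer: 00111 (7)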